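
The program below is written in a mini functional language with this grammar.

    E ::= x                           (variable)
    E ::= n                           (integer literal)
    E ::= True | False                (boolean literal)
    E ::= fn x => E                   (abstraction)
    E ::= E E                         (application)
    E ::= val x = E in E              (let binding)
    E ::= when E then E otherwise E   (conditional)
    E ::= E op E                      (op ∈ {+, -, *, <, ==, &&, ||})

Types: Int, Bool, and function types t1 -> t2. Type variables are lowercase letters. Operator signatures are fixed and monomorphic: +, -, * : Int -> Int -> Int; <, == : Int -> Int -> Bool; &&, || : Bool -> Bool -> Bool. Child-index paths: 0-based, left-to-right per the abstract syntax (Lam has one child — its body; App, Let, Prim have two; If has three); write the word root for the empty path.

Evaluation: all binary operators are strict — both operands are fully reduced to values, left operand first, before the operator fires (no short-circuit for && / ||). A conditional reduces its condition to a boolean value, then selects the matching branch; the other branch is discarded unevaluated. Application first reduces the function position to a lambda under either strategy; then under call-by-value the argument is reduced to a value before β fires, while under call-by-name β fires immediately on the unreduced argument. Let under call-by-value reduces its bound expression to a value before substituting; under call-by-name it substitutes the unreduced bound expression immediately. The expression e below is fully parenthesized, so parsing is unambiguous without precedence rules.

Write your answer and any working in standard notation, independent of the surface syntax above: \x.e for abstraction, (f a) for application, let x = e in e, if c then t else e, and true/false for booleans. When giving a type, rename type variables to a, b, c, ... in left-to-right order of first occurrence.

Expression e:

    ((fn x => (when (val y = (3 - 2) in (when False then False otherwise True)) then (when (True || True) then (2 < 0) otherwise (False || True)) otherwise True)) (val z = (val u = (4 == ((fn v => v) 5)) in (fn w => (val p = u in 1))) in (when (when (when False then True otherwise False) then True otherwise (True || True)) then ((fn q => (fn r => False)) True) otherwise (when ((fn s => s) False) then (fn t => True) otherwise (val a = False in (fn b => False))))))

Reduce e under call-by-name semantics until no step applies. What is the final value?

Answer: false

Trace:
step 0: ((\x.(if (let y = (3 - 2) in (if false then false else true)) then (if (true || true) then (2 < 0) else (false || true)) else true)) (let z = (let u = (4 == ((\v.v) 5)) in (\w.(let p = u in 1))) in (if (if (if false then true else false) then true else (true || true)) then ((\q.(\r.false)) true) else (if ((\s.s) false) then (\t.true) else (let a = false in (\b.false))))))
step 1: [beta@root] (if (let y = (3 - 2) in (if false then false else true)) then (if (true || true) then (2 < 0) else (false || true)) else true)
step 2: [let@0] (if (if false then false else true) then (if (true || true) then (2 < 0) else (false || true)) else true)
step 3: [if@0] (if true then (if (true || true) then (2 < 0) else (false || true)) else true)
step 4: [if@root] (if (true || true) then (2 < 0) else (false || true))
step 5: [delta@0] (if true then (2 < 0) else (false || true))
step 6: [if@root] (2 < 0)
step 7: [delta@root] false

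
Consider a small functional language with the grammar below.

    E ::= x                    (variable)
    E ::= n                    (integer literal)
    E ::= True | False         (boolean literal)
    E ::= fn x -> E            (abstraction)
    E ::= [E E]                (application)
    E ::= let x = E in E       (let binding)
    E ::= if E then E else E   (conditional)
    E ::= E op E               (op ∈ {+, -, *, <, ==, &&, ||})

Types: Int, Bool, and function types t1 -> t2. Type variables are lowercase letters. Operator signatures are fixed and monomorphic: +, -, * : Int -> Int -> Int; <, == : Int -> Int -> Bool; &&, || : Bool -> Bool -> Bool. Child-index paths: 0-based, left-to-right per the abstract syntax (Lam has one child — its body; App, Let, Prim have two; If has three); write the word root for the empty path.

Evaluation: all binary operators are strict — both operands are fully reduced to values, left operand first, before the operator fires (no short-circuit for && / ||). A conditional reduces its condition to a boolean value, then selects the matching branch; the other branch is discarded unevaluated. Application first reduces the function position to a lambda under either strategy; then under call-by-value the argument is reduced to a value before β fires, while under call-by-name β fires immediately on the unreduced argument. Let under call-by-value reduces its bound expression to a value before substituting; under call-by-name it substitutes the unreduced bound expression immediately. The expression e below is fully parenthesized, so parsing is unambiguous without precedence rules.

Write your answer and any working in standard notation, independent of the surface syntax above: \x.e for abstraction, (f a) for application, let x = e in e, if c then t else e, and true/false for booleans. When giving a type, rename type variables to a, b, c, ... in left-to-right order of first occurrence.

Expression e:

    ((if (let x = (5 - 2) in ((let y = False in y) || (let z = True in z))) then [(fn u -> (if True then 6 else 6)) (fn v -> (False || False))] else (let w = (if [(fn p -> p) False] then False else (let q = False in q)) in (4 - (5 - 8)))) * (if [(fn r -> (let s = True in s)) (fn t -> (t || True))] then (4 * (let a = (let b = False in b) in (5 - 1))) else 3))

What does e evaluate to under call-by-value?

Answer: 96

Working:
step 0: ((if (let x = (5 - 2) in ((let y = false in y) || (let z = true in z))) then ((\u.(if true then 6 else 6)) (\v.(false || false))) else (let w = (if ((\p.p) false) then false else (let q = false in q)) in (4 - (5 - 8)))) * (if ((\r.(let s = true in s)) (\t.(t || true))) then (4 * (let a = (let b = false in b) in (5 - 1))) else 3))
step 1: [delta@0.0.0] ((if (let x = 3 in ((let y = false in y) || (let z = true in z))) then ((\u.(if true then 6 else 6)) (\v.(false || false))) else (let w = (if ((\p.p) false) then false else (let q = false in q)) in (4 - (5 - 8)))) * (if ((\r.(let s = true in s)) (\t.(t || true))) then (4 * (let a = (let b = false in b) in (5 - 1))) else 3))
step 2: [let@0.0] ((if ((let y = false in y) || (let z = true in z)) then ((\u.(if true then 6 else 6)) (\v.(false || false))) else (let w = (if ((\p.p) false) then false else (let q = false in q)) in (4 - (5 - 8)))) * (if ((\r.(let s = true in s)) (\t.(t || true))) then (4 * (let a = (let b = false in b) in (5 - 1))) else 3))
step 3: [let@0.0.0] ((if (false || (let z = true in z)) then ((\u.(if true then 6 else 6)) (\v.(false || false))) else (let w = (if ((\p.p) false) then false else (let q = false in q)) in (4 - (5 - 8)))) * (if ((\r.(let s = true in s)) (\t.(t || true))) then (4 * (let a = (let b = false in b) in (5 - 1))) else 3))
step 4: [let@0.0.1] ((if (false || true) then ((\u.(if true then 6 else 6)) (\v.(false || false))) else (let w = (if ((\p.p) false) then false else (let q = false in q)) in (4 - (5 - 8)))) * (if ((\r.(let s = true in s)) (\t.(t || true))) then (4 * (let a = (let b = false in b) in (5 - 1))) else 3))
step 5: [delta@0.0] ((if true then ((\u.(if true then 6 else 6)) (\v.(false || false))) else (let w = (if ((\p.p) false) then false else (let q = false in q)) in (4 - (5 - 8)))) * (if ((\r.(let s = true in s)) (\t.(t || true))) then (4 * (let a = (let b = false in b) in (5 - 1))) else 3))
step 6: [if@0] (((\u.(if true then 6 else 6)) (\v.(false || false))) * (if ((\r.(let s = true in s)) (\t.(t || true))) then (4 * (let a = (let b = false in b) in (5 - 1))) else 3))
step 7: [beta@0] ((if true then 6 else 6) * (if ((\r.(let s = true in s)) (\t.(t || true))) then (4 * (let a = (let b = false in b) in (5 - 1))) else 3))
step 8: [if@0] (6 * (if ((\r.(let s = true in s)) (\t.(t || true))) then (4 * (let a = (let b = false in b) in (5 - 1))) else 3))
step 9: [beta@1.0] (6 * (if (let s = true in s) then (4 * (let a = (let b = false in b) in (5 - 1))) else 3))
step 10: [let@1.0] (6 * (if true then (4 * (let a = (let b = false in b) in (5 - 1))) else 3))
step 11: [if@1] (6 * (4 * (let a = (let b = false in b) in (5 - 1))))
step 12: [let@1.1.0] (6 * (4 * (let a = false in (5 - 1))))
step 13: [let@1.1] (6 * (4 * (5 - 1)))
step 14: [delta@1.1] (6 * (4 * 4))
step 15: [delta@1] (6 * 16)
step 16: [delta@root] 96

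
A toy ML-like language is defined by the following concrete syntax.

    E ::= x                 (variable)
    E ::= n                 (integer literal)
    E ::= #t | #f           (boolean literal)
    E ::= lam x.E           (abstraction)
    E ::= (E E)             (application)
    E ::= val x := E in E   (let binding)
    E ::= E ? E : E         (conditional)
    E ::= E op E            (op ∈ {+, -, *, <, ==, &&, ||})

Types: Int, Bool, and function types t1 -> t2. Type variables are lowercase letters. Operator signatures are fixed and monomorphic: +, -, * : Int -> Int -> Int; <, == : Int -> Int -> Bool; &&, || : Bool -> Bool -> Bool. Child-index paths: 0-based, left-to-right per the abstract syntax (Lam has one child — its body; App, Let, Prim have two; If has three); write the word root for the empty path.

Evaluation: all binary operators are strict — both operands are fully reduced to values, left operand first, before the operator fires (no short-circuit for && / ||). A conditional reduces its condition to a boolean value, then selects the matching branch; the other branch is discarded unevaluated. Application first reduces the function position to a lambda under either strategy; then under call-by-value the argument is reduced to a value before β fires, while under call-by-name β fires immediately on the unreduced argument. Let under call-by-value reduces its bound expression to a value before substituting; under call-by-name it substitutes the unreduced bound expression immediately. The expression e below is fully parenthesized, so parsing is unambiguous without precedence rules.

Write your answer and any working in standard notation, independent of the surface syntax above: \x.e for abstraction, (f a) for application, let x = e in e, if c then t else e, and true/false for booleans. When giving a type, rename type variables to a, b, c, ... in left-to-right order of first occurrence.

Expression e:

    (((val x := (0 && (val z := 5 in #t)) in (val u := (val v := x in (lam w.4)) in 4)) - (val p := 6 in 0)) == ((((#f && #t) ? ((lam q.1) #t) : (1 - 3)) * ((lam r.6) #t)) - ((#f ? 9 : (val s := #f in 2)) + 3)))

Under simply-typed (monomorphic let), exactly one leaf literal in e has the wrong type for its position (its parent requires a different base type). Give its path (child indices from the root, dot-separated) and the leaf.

Derivation:
  unify Int ~ Bool
  FAIL: mismatch Int ~ Bool

Answer: 0.0.0.0 : 0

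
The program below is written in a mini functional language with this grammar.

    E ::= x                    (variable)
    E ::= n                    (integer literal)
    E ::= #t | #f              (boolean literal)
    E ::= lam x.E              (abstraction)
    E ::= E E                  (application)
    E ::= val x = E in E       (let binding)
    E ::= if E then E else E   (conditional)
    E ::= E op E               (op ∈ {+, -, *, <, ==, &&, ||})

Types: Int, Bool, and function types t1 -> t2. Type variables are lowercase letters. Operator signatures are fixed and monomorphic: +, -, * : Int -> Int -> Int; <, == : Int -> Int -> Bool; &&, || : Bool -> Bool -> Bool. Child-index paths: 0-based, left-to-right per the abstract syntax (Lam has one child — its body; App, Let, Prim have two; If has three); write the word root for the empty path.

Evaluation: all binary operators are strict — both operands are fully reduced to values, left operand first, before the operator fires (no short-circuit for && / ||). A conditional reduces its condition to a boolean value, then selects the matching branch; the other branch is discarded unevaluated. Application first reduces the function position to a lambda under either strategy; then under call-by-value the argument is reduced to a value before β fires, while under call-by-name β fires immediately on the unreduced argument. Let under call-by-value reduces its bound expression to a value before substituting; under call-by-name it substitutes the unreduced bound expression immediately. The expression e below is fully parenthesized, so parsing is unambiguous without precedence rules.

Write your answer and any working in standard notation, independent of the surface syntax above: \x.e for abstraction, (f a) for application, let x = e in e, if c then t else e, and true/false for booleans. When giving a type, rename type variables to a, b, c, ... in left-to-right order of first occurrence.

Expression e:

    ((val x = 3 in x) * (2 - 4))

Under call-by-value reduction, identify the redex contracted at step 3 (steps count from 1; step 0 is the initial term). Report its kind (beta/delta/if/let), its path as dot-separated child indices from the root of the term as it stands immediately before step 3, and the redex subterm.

Derivation:
step 0: ((let x = 3 in x) * (2 - 4))
step 1: [let@0] (3 * (2 - 4))
step 2: [delta@1] (3 * -2)
step 3: [delta@root] -6

Answer: delta at root : (3 * -2)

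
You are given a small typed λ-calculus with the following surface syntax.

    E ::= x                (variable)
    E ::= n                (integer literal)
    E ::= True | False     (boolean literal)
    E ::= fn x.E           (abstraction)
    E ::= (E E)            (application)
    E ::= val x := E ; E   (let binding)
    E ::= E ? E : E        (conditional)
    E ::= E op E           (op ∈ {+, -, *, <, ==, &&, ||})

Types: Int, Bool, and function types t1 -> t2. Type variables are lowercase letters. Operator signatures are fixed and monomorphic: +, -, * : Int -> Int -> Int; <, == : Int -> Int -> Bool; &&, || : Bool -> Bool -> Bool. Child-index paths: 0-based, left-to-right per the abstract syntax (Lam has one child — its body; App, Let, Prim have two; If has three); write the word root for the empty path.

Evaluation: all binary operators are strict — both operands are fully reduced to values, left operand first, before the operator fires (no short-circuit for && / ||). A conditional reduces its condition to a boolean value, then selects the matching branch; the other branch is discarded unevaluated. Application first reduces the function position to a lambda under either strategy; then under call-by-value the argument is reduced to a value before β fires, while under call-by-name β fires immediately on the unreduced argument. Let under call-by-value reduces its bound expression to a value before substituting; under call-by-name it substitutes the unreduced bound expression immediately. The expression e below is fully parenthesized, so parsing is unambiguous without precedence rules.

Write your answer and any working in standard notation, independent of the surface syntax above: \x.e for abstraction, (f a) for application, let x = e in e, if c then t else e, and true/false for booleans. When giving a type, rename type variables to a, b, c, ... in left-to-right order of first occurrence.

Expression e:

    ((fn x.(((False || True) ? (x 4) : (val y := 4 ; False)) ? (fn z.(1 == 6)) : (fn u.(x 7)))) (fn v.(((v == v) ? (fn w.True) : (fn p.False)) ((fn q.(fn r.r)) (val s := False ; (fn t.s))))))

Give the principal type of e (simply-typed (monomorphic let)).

Answer: a -> Bool

Trace:
  unify Bool ~ Bool
  unify Bool ~ Bool
  unify Bool ~ Bool
x : a
  unify a ~ Int -> b
_ _ : b
let y : Int
  unify b ~ Bool
  unify Bool ~ Bool
  unify Int ~ Int
  unify Int ~ Int
\z._ : c -> Bool
x : Int -> Bool
  unify Int -> Bool ~ Int -> e
  unify Int ~ Int
  unify Bool ~ e
_ _ : Bool
\u._ : d -> Bool
  unify c -> Bool ~ d -> Bool
  unify c ~ d
  unify Bool ~ Bool
\x._ : (Int -> Bool) -> d -> Bool
v : f
  unify f ~ Int
v : Int
  unify Int ~ Int
  unify Bool ~ Bool
\w._ : g -> Bool
\p._ : h -> Bool
  unify g -> Bool ~ h -> Bool
  unify g ~ h
  unify Bool ~ Bool
r : j
\r._ : j -> j
\q._ : i -> j -> j
let s : Bool
s : Bool
\t._ : k -> Bool
  unify i -> j -> j ~ (k -> Bool) -> l
  unify i ~ k -> Bool
  unify j -> j ~ l
_ _ : j -> j
  unify h -> Bool ~ (j -> j) -> m
  unify h ~ j -> j
  unify Bool ~ m
_ _ : Bool
\v._ : Int -> Bool
  unify (Int -> Bool) -> d -> Bool ~ (Int -> Bool) -> n
  unify Int -> Bool ~ Int -> Bool
  unify Int ~ Int
  unify Bool ~ Bool
  unify d -> Bool ~ n
_ _ : d -> Bool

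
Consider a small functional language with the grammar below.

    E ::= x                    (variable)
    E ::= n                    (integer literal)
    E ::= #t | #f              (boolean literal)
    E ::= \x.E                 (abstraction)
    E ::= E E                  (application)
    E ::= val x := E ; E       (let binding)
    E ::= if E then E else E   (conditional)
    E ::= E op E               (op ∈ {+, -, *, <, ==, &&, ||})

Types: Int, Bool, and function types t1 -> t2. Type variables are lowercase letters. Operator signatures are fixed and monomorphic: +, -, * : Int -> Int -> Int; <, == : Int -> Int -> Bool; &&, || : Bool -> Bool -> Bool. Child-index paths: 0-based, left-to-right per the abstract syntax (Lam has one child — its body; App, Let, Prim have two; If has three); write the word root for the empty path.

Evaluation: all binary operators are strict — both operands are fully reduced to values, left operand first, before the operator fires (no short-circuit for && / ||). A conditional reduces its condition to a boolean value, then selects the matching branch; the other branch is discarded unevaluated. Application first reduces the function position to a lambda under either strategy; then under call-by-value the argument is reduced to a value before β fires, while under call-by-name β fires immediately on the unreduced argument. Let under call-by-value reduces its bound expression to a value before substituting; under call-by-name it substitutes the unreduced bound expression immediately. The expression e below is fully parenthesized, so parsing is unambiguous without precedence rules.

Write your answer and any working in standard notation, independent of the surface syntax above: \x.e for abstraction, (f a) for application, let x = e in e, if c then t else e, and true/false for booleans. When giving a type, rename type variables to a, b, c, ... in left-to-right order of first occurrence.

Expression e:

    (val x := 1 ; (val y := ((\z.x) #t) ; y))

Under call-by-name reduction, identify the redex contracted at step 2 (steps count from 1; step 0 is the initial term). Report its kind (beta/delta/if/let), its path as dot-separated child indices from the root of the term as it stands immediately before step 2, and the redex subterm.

Answer: let at root : (let y = ((\z.1) true) in y)

Derivation:
step 0: (let x = 1 in (let y = ((\z.x) true) in y))
step 1: [let@root] (let y = ((\z.1) true) in y)
step 2: [let@root] ((\z.1) true)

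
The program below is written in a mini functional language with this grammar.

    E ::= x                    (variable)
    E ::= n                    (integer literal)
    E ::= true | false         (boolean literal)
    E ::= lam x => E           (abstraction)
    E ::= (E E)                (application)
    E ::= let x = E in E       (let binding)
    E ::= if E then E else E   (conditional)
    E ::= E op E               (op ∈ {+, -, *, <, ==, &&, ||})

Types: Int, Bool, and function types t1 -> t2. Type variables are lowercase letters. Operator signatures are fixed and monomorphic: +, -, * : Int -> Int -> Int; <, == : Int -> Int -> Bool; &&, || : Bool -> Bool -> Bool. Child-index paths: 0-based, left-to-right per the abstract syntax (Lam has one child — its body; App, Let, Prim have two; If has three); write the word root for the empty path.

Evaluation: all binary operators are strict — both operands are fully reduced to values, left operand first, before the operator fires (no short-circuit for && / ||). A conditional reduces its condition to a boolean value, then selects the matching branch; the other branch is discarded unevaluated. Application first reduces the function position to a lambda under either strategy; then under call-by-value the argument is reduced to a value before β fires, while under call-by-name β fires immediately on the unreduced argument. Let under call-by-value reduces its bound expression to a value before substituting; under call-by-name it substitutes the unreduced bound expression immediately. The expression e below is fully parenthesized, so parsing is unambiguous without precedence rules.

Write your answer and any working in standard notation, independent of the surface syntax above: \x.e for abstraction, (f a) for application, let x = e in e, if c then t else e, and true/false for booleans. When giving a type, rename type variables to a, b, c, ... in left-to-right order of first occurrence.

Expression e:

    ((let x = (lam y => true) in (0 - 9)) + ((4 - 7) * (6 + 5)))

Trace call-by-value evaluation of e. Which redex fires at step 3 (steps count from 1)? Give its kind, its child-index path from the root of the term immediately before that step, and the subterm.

Answer: delta at 1.0 : (4 - 7)

Trace:
step 0: ((let x = (\y.true) in (0 - 9)) + ((4 - 7) * (6 + 5)))
step 1: [let@0] ((0 - 9) + ((4 - 7) * (6 + 5)))
step 2: [delta@0] (-9 + ((4 - 7) * (6 + 5)))
step 3: [delta@1.0] (-9 + (-3 * (6 + 5)))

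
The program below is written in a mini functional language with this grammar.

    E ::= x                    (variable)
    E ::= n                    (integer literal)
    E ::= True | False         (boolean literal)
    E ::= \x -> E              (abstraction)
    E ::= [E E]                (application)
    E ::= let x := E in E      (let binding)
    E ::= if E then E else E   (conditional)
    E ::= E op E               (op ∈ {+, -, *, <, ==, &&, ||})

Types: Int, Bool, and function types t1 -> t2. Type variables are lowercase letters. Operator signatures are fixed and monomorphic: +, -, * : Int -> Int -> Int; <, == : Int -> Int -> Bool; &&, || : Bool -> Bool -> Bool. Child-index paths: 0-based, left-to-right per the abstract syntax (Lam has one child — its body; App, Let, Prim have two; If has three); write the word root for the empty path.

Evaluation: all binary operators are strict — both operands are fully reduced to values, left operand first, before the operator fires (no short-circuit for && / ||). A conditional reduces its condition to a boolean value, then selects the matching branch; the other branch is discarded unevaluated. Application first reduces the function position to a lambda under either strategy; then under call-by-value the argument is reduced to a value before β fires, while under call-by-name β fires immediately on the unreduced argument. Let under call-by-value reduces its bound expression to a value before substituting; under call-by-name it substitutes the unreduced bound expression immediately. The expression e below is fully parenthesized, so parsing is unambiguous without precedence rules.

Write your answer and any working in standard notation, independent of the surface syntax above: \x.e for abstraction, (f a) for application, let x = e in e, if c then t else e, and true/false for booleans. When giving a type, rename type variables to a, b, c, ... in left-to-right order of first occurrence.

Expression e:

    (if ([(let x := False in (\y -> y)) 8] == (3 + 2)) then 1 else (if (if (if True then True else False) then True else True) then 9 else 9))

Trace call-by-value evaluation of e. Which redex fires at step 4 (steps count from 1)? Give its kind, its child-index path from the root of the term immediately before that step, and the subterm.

Working:
step 0: (if (((let x = false in (\y.y)) 8) == (3 + 2)) then 1 else (if (if (if true then true else false) then true else true) then 9 else 9))
step 1: [let@0.0.0] (if (((\y.y) 8) == (3 + 2)) then 1 else (if (if (if true then true else false) then true else true) then 9 else 9))
step 2: [beta@0.0] (if (8 == (3 + 2)) then 1 else (if (if (if true then true else false) then true else true) then 9 else 9))
step 3: [delta@0.1] (if (8 == 5) then 1 else (if (if (if true then true else false) then true else true) then 9 else 9))
step 4: [delta@0] (if false then 1 else (if (if (if true then true else false) then true else true) then 9 else 9))

Answer: delta at 0 : (8 == 5)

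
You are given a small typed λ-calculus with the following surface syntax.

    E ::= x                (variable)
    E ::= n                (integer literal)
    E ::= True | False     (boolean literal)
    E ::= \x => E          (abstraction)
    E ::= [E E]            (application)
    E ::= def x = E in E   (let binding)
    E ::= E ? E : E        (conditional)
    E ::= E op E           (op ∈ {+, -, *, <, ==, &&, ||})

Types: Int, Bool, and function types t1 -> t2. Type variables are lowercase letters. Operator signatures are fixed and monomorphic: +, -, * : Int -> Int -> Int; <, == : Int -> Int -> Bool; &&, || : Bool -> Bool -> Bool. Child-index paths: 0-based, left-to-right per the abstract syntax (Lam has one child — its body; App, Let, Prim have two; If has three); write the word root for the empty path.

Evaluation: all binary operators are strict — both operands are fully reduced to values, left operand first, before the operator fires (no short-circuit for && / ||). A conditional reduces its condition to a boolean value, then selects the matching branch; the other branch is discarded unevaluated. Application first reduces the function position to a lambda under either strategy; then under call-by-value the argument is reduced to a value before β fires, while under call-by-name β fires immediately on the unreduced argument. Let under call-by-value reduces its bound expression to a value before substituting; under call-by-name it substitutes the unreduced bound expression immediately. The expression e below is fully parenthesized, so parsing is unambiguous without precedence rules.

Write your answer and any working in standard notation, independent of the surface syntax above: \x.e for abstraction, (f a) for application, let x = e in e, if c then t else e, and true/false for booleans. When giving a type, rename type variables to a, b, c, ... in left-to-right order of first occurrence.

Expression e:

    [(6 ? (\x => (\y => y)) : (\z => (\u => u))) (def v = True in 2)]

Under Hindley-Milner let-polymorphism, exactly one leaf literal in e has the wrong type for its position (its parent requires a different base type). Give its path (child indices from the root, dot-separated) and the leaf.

Working:
  unify Int ~ Bool
  FAIL: mismatch Int ~ Bool

Answer: 0.0 : 6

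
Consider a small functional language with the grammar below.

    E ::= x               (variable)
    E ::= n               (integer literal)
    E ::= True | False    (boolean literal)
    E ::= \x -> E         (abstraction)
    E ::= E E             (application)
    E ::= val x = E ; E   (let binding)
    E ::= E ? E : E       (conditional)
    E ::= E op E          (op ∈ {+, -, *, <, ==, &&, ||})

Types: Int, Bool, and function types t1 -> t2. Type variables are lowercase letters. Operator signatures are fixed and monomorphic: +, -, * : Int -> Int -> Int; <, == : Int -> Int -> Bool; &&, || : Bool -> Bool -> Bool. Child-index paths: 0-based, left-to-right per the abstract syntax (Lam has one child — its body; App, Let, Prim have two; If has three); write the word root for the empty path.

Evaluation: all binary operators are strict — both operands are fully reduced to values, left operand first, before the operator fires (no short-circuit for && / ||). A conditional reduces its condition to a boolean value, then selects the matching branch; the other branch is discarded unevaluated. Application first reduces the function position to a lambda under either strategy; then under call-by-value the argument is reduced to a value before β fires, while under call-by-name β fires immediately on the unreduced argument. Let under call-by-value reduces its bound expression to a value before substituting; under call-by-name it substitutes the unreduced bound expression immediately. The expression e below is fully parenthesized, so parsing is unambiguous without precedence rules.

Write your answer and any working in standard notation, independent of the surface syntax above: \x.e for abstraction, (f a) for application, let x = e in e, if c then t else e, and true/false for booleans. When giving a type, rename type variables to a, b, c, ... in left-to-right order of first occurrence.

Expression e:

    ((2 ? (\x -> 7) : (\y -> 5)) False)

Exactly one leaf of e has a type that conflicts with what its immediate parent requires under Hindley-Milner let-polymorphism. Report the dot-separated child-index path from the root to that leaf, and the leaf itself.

Working:
  unify Int ~ Bool
  FAIL: mismatch Int ~ Bool

Answer: 0.0 : 2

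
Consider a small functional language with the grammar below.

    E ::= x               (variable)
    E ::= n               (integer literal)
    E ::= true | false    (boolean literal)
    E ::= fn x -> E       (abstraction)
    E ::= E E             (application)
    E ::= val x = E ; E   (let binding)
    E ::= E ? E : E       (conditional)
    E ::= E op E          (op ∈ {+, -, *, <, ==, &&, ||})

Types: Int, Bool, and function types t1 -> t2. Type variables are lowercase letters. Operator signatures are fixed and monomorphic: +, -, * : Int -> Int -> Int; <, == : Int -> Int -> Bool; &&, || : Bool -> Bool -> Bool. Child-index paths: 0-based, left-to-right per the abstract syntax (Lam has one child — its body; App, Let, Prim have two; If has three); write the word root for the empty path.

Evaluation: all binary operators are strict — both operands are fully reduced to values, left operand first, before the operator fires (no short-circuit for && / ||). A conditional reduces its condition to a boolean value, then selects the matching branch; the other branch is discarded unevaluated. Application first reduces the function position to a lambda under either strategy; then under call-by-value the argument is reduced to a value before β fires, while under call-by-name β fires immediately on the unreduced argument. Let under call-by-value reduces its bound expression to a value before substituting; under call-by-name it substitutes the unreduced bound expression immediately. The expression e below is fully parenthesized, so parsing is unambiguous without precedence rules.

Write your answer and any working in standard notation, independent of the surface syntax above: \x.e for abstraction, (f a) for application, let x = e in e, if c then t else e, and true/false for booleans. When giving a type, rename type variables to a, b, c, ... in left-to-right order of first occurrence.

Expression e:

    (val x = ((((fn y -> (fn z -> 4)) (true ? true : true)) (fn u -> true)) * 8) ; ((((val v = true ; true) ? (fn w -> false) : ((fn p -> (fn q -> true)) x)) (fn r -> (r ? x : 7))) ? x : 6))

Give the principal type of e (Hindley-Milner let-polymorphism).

Working:
\z._ : b -> Int
\y._ : a -> b -> Int
  unify Bool ~ Bool
  unify Bool ~ Bool
  unify a -> b -> Int ~ Bool -> c
  unify a ~ Bool
  unify b -> Int ~ c
_ _ : b -> Int
\u._ : d -> Bool
  unify b -> Int ~ (d -> Bool) -> e
  unify b ~ d -> Bool
  unify Int ~ e
_ _ : Int
  unify Int ~ Int
  unify Int ~ Int
let x : Int
let v : Bool
  unify Bool ~ Bool
\w._ : f -> Bool
\q._ : h -> Bool
\p._ : g -> h -> Bool
x : Int
  unify g -> h -> Bool ~ Int -> i
  unify g ~ Int
  unify h -> Bool ~ i
_ _ : h -> Bool
  unify f -> Bool ~ h -> Bool
  unify f ~ h
  unify Bool ~ Bool
r : j
  unify j ~ Bool
x : Int
  unify Int ~ Int
\r._ : Bool -> Int
  unify h -> Bool ~ (Bool -> Int) -> k
  unify h ~ Bool -> Int
  unify Bool ~ k
_ _ : Bool
  unify Bool ~ Bool
x : Int
  unify Int ~ Int

Answer: Int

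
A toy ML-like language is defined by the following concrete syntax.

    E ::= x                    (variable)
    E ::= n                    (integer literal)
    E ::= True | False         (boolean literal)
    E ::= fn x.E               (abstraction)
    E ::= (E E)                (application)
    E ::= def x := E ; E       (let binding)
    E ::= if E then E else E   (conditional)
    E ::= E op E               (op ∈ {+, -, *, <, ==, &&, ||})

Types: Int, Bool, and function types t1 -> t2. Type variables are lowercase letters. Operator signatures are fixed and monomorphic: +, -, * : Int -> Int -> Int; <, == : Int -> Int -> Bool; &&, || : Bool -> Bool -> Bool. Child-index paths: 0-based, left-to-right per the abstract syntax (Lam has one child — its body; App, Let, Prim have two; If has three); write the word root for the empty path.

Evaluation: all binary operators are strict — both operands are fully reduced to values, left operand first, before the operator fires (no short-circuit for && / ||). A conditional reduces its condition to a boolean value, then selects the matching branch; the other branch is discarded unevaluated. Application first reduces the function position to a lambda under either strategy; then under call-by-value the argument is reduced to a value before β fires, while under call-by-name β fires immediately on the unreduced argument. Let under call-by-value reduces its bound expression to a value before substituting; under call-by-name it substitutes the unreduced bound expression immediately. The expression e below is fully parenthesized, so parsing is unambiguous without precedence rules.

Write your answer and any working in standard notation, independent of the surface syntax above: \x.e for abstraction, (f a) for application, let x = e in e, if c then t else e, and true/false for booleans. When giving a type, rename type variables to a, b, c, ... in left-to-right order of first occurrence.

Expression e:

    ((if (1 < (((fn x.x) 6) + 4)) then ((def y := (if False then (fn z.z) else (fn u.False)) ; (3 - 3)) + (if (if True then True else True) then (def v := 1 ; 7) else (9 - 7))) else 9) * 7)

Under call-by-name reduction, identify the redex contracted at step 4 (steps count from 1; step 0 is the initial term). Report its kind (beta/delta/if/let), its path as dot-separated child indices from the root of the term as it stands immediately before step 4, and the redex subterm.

Answer: if at 0 : (if true then ((let y = (if false then (\z.z) else (\u.false)) in (3 - 3)) + (if (if true then true else true) then (let v = 1 in 7) else (9 - 7))) else 9)

Trace:
step 0: ((if (1 < (((\x.x) 6) + 4)) then ((let y = (if false then (\z.z) else (\u.false)) in (3 - 3)) + (if (if true then true else true) then (let v = 1 in 7) else (9 - 7))) else 9) * 7)
step 1: [beta@0.0.1.0] ((if (1 < (6 + 4)) then ((let y = (if false then (\z.z) else (\u.false)) in (3 - 3)) + (if (if true then true else true) then (let v = 1 in 7) else (9 - 7))) else 9) * 7)
step 2: [delta@0.0.1] ((if (1 < 10) then ((let y = (if false then (\z.z) else (\u.false)) in (3 - 3)) + (if (if true then true else true) then (let v = 1 in 7) else (9 - 7))) else 9) * 7)
step 3: [delta@0.0] ((if true then ((let y = (if false then (\z.z) else (\u.false)) in (3 - 3)) + (if (if true then true else true) then (let v = 1 in 7) else (9 - 7))) else 9) * 7)
step 4: [if@0] (((let y = (if false then (\z.z) else (\u.false)) in (3 - 3)) + (if (if true then true else true) then (let v = 1 in 7) else (9 - 7))) * 7)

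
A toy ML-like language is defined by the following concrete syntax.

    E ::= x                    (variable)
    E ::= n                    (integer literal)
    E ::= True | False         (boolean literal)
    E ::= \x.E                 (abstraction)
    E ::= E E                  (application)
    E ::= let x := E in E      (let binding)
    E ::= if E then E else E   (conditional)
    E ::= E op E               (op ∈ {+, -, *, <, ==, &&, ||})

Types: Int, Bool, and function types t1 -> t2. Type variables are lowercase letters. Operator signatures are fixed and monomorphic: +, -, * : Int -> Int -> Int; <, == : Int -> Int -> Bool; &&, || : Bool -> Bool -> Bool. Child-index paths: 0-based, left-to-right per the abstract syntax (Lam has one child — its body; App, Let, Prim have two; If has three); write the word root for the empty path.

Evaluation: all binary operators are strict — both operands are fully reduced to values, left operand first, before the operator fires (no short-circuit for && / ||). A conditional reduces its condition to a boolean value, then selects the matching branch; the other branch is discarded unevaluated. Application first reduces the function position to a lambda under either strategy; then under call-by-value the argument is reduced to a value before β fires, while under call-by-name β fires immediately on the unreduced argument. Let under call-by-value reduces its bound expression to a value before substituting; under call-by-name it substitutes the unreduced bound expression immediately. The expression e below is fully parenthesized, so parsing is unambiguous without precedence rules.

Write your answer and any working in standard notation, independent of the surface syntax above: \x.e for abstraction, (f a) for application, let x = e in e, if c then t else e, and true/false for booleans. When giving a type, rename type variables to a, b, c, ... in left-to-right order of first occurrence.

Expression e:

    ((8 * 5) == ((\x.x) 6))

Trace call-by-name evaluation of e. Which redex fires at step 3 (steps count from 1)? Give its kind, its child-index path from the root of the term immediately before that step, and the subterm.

Working:
step 0: ((8 * 5) == ((\x.x) 6))
step 1: [delta@0] (40 == ((\x.x) 6))
step 2: [beta@1] (40 == 6)
step 3: [delta@root] false

Answer: delta at root : (40 == 6)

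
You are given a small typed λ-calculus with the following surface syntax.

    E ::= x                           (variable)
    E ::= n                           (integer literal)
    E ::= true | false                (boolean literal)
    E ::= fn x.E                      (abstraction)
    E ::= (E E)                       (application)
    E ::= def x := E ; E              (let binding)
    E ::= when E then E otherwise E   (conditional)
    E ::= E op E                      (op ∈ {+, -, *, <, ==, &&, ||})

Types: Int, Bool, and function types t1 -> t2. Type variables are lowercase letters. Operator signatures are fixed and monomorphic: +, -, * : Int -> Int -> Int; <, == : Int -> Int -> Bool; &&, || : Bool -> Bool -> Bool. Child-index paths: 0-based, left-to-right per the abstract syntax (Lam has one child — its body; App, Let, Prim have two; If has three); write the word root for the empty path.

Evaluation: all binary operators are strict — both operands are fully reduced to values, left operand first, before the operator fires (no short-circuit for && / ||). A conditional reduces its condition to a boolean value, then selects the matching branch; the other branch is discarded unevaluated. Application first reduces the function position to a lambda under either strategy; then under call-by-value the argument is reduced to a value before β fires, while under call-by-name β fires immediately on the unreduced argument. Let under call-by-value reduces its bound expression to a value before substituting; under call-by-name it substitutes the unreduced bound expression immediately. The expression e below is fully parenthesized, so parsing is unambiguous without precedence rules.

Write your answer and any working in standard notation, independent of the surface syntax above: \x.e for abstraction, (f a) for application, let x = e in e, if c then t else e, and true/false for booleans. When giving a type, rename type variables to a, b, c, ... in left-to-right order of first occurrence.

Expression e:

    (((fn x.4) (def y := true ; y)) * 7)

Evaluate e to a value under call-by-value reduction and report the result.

Trace:
step 0: (((\x.4) (let y = true in y)) * 7)
step 1: [let@0.1] (((\x.4) true) * 7)
step 2: [beta@0] (4 * 7)
step 3: [delta@root] 28

Answer: 28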